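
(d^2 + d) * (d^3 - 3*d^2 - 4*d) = d^5 - 2*d^4 - 7*d^3 - 4*d^2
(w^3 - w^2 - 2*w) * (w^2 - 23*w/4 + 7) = w^5 - 27*w^4/4 + 43*w^3/4 + 9*w^2/2 - 14*w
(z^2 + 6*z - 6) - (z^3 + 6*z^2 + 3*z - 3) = -z^3 - 5*z^2 + 3*z - 3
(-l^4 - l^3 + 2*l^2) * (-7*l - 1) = 7*l^5 + 8*l^4 - 13*l^3 - 2*l^2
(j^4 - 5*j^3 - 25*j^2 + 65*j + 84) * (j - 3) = j^5 - 8*j^4 - 10*j^3 + 140*j^2 - 111*j - 252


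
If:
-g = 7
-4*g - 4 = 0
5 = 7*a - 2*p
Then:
No Solution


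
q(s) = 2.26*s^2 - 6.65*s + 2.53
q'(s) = 4.52*s - 6.65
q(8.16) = 98.75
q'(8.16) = 30.23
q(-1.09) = 12.46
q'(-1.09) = -11.58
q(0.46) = -0.05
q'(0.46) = -4.57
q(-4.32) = 73.44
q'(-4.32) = -26.18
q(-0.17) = 3.73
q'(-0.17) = -7.42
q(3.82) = 10.11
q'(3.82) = 10.62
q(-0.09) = 3.15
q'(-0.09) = -7.06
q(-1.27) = 14.62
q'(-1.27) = -12.39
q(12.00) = 248.17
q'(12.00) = 47.59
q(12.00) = 248.17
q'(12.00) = 47.59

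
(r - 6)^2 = r^2 - 12*r + 36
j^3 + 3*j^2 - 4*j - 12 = (j - 2)*(j + 2)*(j + 3)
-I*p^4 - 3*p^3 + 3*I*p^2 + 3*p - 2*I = (p + 1)*(p - 2*I)*(p - I)*(-I*p + I)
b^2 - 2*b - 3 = (b - 3)*(b + 1)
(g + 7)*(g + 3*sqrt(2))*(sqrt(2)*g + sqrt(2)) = sqrt(2)*g^3 + 6*g^2 + 8*sqrt(2)*g^2 + 7*sqrt(2)*g + 48*g + 42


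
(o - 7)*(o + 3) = o^2 - 4*o - 21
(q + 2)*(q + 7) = q^2 + 9*q + 14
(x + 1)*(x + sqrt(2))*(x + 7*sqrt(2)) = x^3 + x^2 + 8*sqrt(2)*x^2 + 8*sqrt(2)*x + 14*x + 14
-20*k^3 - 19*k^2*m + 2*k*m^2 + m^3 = (-4*k + m)*(k + m)*(5*k + m)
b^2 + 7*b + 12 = (b + 3)*(b + 4)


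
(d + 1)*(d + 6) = d^2 + 7*d + 6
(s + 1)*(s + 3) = s^2 + 4*s + 3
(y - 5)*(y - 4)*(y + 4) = y^3 - 5*y^2 - 16*y + 80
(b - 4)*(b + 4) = b^2 - 16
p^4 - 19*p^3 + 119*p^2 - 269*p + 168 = (p - 8)*(p - 7)*(p - 3)*(p - 1)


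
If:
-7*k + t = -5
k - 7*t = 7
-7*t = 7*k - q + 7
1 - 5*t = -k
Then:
No Solution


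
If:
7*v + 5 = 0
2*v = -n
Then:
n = 10/7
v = -5/7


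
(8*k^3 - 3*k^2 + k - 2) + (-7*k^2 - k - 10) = 8*k^3 - 10*k^2 - 12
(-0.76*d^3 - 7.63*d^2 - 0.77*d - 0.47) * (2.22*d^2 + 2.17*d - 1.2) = -1.6872*d^5 - 18.5878*d^4 - 17.3545*d^3 + 6.4417*d^2 - 0.0958999999999999*d + 0.564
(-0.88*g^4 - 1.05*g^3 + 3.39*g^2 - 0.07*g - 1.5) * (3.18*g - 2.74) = -2.7984*g^5 - 0.9278*g^4 + 13.6572*g^3 - 9.5112*g^2 - 4.5782*g + 4.11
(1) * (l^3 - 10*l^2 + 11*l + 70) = l^3 - 10*l^2 + 11*l + 70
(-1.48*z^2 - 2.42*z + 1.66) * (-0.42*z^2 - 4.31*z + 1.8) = 0.6216*z^4 + 7.3952*z^3 + 7.069*z^2 - 11.5106*z + 2.988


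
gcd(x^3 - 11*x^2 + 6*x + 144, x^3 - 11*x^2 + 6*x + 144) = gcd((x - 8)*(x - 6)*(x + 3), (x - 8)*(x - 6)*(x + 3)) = x^3 - 11*x^2 + 6*x + 144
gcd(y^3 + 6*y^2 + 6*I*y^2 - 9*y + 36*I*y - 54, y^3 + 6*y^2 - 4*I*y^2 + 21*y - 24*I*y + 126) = y^2 + y*(6 + 3*I) + 18*I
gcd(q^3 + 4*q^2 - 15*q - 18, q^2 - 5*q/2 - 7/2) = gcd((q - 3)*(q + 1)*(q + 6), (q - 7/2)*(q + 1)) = q + 1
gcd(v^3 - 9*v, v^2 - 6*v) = v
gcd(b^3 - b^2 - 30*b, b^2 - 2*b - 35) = b + 5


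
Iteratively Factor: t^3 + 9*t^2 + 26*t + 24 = (t + 3)*(t^2 + 6*t + 8) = (t + 2)*(t + 3)*(t + 4)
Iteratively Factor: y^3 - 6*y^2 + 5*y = (y)*(y^2 - 6*y + 5) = y*(y - 1)*(y - 5)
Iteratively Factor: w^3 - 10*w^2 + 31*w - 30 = (w - 3)*(w^2 - 7*w + 10) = (w - 3)*(w - 2)*(w - 5)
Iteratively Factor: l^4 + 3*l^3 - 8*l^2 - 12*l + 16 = (l + 4)*(l^3 - l^2 - 4*l + 4) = (l - 2)*(l + 4)*(l^2 + l - 2) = (l - 2)*(l - 1)*(l + 4)*(l + 2)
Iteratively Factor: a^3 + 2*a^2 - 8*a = (a + 4)*(a^2 - 2*a) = (a - 2)*(a + 4)*(a)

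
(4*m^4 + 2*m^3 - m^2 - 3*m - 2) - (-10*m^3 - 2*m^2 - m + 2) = 4*m^4 + 12*m^3 + m^2 - 2*m - 4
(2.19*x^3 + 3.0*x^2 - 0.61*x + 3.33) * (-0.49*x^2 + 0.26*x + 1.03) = -1.0731*x^5 - 0.9006*x^4 + 3.3346*x^3 + 1.2997*x^2 + 0.2375*x + 3.4299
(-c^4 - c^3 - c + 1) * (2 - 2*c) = 2*c^5 - 2*c^3 + 2*c^2 - 4*c + 2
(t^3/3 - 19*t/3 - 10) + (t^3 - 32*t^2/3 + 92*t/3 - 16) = 4*t^3/3 - 32*t^2/3 + 73*t/3 - 26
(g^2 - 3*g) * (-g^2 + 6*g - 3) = -g^4 + 9*g^3 - 21*g^2 + 9*g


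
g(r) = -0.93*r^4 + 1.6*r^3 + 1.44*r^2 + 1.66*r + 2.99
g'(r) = -3.72*r^3 + 4.8*r^2 + 2.88*r + 1.66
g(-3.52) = -197.57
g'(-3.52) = 213.24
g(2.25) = 8.41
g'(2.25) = -9.93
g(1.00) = 6.76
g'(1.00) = 5.62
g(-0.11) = 2.82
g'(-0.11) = 1.41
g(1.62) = 9.86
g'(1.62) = 3.11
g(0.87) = 6.04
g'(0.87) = 5.35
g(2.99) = -10.73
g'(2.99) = -46.26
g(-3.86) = -280.44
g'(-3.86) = 276.01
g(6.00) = -794.89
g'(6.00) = -611.78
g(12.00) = -16289.41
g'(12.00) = -5700.74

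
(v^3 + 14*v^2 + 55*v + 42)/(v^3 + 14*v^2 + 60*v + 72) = (v^2 + 8*v + 7)/(v^2 + 8*v + 12)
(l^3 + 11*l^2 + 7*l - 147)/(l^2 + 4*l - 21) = l + 7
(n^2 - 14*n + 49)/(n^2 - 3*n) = (n^2 - 14*n + 49)/(n*(n - 3))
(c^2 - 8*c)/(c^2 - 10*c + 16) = c/(c - 2)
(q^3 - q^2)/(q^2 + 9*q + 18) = q^2*(q - 1)/(q^2 + 9*q + 18)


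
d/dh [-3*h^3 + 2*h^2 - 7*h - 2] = -9*h^2 + 4*h - 7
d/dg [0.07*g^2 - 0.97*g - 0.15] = 0.14*g - 0.97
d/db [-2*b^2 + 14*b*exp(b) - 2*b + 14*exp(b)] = 14*b*exp(b) - 4*b + 28*exp(b) - 2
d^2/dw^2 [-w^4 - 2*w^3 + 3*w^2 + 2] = -12*w^2 - 12*w + 6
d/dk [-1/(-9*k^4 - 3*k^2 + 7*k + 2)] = (-36*k^3 - 6*k + 7)/(9*k^4 + 3*k^2 - 7*k - 2)^2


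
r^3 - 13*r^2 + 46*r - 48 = (r - 8)*(r - 3)*(r - 2)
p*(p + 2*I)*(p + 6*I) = p^3 + 8*I*p^2 - 12*p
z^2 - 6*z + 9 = (z - 3)^2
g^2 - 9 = (g - 3)*(g + 3)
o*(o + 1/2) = o^2 + o/2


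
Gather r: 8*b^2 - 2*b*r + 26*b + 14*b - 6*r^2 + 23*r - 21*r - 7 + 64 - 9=8*b^2 + 40*b - 6*r^2 + r*(2 - 2*b) + 48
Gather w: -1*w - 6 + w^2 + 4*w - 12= w^2 + 3*w - 18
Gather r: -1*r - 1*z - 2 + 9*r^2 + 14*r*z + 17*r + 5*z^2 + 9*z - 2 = 9*r^2 + r*(14*z + 16) + 5*z^2 + 8*z - 4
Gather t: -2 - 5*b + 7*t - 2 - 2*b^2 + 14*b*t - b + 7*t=-2*b^2 - 6*b + t*(14*b + 14) - 4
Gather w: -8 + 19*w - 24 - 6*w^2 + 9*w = -6*w^2 + 28*w - 32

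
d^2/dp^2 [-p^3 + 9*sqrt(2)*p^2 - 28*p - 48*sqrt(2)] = -6*p + 18*sqrt(2)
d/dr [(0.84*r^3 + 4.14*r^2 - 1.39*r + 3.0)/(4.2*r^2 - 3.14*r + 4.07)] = (3.528*r^4 - 5.2752*r^3 + 3.0948*r^2 + 8.4996*r + 3.7627)/(17.64*r^4 - 26.376*r^3 + 44.0476*r^2 - 25.5596*r + 16.5649)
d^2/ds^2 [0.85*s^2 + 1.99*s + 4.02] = 1.70000000000000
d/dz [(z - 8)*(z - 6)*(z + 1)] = 3*z^2 - 26*z + 34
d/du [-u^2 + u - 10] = 1 - 2*u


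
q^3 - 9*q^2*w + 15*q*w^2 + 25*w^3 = (q - 5*w)^2*(q + w)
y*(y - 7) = y^2 - 7*y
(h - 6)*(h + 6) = h^2 - 36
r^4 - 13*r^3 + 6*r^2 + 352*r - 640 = (r - 8)^2*(r - 2)*(r + 5)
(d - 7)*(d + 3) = d^2 - 4*d - 21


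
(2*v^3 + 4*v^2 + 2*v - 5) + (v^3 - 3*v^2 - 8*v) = 3*v^3 + v^2 - 6*v - 5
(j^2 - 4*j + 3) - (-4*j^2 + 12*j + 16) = 5*j^2 - 16*j - 13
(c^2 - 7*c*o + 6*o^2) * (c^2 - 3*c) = c^4 - 7*c^3*o - 3*c^3 + 6*c^2*o^2 + 21*c^2*o - 18*c*o^2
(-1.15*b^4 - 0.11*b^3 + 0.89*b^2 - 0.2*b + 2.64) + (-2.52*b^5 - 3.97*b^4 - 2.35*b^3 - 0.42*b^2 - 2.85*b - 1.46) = -2.52*b^5 - 5.12*b^4 - 2.46*b^3 + 0.47*b^2 - 3.05*b + 1.18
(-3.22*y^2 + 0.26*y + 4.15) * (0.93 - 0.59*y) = 1.8998*y^3 - 3.148*y^2 - 2.2067*y + 3.8595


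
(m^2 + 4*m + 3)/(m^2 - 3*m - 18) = (m + 1)/(m - 6)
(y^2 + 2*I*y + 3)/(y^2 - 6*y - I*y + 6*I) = (y + 3*I)/(y - 6)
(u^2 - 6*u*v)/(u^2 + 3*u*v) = (u - 6*v)/(u + 3*v)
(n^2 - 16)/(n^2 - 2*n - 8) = (n + 4)/(n + 2)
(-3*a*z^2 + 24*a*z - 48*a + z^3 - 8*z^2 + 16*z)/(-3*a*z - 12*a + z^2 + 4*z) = (z^2 - 8*z + 16)/(z + 4)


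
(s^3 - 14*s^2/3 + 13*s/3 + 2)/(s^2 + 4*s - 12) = (s^2 - 8*s/3 - 1)/(s + 6)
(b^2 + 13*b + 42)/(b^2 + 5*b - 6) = (b + 7)/(b - 1)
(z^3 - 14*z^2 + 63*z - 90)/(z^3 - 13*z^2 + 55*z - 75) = (z - 6)/(z - 5)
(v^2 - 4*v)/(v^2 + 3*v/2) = 2*(v - 4)/(2*v + 3)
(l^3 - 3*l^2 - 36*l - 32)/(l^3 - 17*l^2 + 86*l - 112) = (l^2 + 5*l + 4)/(l^2 - 9*l + 14)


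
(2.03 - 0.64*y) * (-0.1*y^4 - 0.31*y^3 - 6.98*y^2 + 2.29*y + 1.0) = 0.064*y^5 - 0.00459999999999999*y^4 + 3.8379*y^3 - 15.635*y^2 + 4.0087*y + 2.03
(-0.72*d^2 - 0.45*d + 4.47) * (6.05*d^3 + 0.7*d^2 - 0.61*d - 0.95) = -4.356*d^5 - 3.2265*d^4 + 27.1677*d^3 + 4.0875*d^2 - 2.2992*d - 4.2465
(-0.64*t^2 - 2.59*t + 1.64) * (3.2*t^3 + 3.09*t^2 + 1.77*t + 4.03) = -2.048*t^5 - 10.2656*t^4 - 3.8879*t^3 - 2.0959*t^2 - 7.5349*t + 6.6092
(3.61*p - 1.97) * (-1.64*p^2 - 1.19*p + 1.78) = -5.9204*p^3 - 1.0651*p^2 + 8.7701*p - 3.5066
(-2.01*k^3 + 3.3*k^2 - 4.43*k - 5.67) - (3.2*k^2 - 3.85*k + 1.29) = -2.01*k^3 + 0.0999999999999996*k^2 - 0.58*k - 6.96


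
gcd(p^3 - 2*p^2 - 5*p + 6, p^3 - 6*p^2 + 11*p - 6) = p^2 - 4*p + 3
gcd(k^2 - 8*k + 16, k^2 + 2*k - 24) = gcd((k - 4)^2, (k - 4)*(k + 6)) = k - 4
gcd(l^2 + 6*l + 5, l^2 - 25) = l + 5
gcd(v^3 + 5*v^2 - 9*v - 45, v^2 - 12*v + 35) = 1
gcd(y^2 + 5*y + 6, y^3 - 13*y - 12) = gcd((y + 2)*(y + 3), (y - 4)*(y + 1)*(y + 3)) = y + 3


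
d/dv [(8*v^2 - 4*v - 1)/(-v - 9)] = (-8*v^2 - 144*v + 35)/(v^2 + 18*v + 81)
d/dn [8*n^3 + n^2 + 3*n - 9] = 24*n^2 + 2*n + 3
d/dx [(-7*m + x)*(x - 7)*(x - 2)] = -14*m*x + 63*m + 3*x^2 - 18*x + 14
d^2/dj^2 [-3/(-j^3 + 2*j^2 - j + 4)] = 6*((2 - 3*j)*(j^3 - 2*j^2 + j - 4) + (3*j^2 - 4*j + 1)^2)/(j^3 - 2*j^2 + j - 4)^3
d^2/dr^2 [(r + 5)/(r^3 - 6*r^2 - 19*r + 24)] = 2*((r + 5)*(-3*r^2 + 12*r + 19)^2 + (-3*r^2 + 12*r - 3*(r - 2)*(r + 5) + 19)*(r^3 - 6*r^2 - 19*r + 24))/(r^3 - 6*r^2 - 19*r + 24)^3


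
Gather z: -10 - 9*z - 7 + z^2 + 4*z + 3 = z^2 - 5*z - 14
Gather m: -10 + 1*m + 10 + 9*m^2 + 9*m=9*m^2 + 10*m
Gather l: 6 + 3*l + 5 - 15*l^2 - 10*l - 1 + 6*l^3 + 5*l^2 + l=6*l^3 - 10*l^2 - 6*l + 10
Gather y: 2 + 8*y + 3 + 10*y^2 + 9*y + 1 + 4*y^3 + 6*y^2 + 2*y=4*y^3 + 16*y^2 + 19*y + 6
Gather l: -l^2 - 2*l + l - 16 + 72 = -l^2 - l + 56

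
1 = 1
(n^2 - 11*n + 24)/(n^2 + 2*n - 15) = (n - 8)/(n + 5)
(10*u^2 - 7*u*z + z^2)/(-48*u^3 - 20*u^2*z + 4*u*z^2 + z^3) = (-10*u^2 + 7*u*z - z^2)/(48*u^3 + 20*u^2*z - 4*u*z^2 - z^3)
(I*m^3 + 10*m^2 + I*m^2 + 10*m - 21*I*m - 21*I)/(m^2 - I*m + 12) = (I*m^3 + m^2*(10 + I) + m*(10 - 21*I) - 21*I)/(m^2 - I*m + 12)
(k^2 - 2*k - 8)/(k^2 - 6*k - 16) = (k - 4)/(k - 8)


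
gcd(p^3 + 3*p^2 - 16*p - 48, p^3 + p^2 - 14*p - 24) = p^2 - p - 12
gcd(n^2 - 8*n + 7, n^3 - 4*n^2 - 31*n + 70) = n - 7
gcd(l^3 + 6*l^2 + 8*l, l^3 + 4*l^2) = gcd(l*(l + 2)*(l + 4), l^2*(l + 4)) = l^2 + 4*l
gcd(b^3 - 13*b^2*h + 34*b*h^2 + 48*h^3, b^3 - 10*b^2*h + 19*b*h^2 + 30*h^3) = b^2 - 5*b*h - 6*h^2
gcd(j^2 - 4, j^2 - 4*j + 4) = j - 2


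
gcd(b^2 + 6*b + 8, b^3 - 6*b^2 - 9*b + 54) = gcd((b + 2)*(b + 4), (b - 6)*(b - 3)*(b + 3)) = 1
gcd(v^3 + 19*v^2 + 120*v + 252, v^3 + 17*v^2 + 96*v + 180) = v^2 + 12*v + 36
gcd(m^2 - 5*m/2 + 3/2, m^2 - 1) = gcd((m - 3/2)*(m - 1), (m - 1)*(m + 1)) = m - 1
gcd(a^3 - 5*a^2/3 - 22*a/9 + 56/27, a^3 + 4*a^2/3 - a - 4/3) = a + 4/3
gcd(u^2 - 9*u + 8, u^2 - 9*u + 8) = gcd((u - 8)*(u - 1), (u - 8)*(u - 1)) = u^2 - 9*u + 8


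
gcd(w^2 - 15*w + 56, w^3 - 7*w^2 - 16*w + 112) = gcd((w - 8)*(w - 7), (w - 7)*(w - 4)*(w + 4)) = w - 7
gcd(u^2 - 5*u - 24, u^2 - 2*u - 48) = u - 8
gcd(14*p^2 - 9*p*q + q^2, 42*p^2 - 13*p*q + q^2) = 7*p - q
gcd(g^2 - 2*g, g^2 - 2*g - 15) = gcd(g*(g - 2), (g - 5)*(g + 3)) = 1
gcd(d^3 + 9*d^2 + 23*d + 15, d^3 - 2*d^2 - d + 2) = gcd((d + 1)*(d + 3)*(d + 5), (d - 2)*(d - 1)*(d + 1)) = d + 1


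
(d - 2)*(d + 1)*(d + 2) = d^3 + d^2 - 4*d - 4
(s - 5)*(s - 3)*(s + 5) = s^3 - 3*s^2 - 25*s + 75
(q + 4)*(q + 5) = q^2 + 9*q + 20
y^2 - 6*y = y*(y - 6)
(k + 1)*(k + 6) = k^2 + 7*k + 6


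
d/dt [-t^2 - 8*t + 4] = -2*t - 8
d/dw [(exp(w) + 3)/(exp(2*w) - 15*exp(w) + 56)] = (-(exp(w) + 3)*(2*exp(w) - 15) + exp(2*w) - 15*exp(w) + 56)*exp(w)/(exp(2*w) - 15*exp(w) + 56)^2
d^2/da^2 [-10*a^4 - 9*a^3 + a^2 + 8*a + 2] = -120*a^2 - 54*a + 2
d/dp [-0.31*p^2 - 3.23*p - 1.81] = -0.62*p - 3.23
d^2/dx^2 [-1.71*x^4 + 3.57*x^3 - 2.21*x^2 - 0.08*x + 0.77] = -20.52*x^2 + 21.42*x - 4.42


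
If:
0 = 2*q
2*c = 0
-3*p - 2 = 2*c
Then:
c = 0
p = -2/3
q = 0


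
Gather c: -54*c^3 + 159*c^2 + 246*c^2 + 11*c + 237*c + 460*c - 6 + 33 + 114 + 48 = -54*c^3 + 405*c^2 + 708*c + 189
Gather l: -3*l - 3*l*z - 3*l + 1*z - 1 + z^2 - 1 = l*(-3*z - 6) + z^2 + z - 2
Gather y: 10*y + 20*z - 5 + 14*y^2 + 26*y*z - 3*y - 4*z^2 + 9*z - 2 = 14*y^2 + y*(26*z + 7) - 4*z^2 + 29*z - 7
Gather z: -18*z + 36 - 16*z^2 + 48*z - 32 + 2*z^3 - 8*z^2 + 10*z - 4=2*z^3 - 24*z^2 + 40*z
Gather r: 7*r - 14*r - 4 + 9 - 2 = 3 - 7*r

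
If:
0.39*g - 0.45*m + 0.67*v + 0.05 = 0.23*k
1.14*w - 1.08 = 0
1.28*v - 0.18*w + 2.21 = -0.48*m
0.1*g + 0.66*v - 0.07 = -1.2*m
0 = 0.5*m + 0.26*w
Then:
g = 15.91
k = 24.05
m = -0.49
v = -1.41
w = 0.95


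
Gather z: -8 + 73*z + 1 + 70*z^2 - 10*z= 70*z^2 + 63*z - 7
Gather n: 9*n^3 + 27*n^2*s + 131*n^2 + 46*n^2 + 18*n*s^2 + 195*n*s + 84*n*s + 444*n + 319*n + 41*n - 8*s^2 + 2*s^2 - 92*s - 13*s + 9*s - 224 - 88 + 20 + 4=9*n^3 + n^2*(27*s + 177) + n*(18*s^2 + 279*s + 804) - 6*s^2 - 96*s - 288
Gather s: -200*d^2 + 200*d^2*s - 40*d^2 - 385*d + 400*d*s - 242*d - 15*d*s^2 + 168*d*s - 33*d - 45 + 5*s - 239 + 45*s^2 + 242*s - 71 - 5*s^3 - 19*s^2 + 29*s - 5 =-240*d^2 - 660*d - 5*s^3 + s^2*(26 - 15*d) + s*(200*d^2 + 568*d + 276) - 360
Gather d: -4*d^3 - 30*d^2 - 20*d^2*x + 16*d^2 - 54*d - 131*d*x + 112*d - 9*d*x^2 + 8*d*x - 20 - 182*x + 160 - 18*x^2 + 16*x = -4*d^3 + d^2*(-20*x - 14) + d*(-9*x^2 - 123*x + 58) - 18*x^2 - 166*x + 140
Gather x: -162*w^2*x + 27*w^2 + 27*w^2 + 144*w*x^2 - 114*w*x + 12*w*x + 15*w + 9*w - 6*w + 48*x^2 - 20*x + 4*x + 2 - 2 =54*w^2 + 18*w + x^2*(144*w + 48) + x*(-162*w^2 - 102*w - 16)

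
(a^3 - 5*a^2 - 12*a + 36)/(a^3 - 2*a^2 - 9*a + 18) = (a - 6)/(a - 3)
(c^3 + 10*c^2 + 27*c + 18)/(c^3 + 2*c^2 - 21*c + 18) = (c^2 + 4*c + 3)/(c^2 - 4*c + 3)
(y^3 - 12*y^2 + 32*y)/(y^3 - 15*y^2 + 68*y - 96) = y/(y - 3)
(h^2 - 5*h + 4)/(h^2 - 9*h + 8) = (h - 4)/(h - 8)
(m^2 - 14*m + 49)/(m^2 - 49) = (m - 7)/(m + 7)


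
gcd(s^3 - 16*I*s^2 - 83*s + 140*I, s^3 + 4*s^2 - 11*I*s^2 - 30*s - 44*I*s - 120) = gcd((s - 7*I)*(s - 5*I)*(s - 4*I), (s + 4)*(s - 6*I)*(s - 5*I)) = s - 5*I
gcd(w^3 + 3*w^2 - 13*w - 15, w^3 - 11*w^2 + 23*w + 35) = w + 1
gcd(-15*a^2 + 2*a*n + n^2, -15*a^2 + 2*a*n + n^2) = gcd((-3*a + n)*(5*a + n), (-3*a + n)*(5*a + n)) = 15*a^2 - 2*a*n - n^2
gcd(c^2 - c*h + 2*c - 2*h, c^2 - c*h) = c - h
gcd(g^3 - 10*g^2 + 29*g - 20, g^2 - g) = g - 1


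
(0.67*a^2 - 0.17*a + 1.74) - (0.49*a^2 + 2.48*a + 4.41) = 0.18*a^2 - 2.65*a - 2.67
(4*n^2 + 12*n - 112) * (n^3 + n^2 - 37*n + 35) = 4*n^5 + 16*n^4 - 248*n^3 - 416*n^2 + 4564*n - 3920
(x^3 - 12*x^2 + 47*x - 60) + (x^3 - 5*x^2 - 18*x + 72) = 2*x^3 - 17*x^2 + 29*x + 12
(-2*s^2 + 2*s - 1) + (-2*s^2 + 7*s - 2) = -4*s^2 + 9*s - 3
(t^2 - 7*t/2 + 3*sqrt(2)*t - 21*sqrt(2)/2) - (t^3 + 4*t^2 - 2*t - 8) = -t^3 - 3*t^2 - 3*t/2 + 3*sqrt(2)*t - 21*sqrt(2)/2 + 8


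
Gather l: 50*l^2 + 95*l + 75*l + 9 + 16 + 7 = 50*l^2 + 170*l + 32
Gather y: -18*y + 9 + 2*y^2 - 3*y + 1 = 2*y^2 - 21*y + 10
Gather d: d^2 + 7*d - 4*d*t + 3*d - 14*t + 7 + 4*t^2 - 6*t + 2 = d^2 + d*(10 - 4*t) + 4*t^2 - 20*t + 9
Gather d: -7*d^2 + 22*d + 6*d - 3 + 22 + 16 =-7*d^2 + 28*d + 35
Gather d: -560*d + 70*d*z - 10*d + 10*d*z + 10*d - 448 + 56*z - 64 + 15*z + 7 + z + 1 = d*(80*z - 560) + 72*z - 504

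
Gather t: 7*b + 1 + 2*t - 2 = 7*b + 2*t - 1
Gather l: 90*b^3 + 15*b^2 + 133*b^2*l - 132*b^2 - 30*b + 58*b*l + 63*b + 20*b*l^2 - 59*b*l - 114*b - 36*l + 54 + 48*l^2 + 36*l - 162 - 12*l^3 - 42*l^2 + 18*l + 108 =90*b^3 - 117*b^2 - 81*b - 12*l^3 + l^2*(20*b + 6) + l*(133*b^2 - b + 18)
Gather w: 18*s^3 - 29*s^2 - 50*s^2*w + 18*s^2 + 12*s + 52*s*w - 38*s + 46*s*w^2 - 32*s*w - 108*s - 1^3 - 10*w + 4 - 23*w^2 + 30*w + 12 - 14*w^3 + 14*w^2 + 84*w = 18*s^3 - 11*s^2 - 134*s - 14*w^3 + w^2*(46*s - 9) + w*(-50*s^2 + 20*s + 104) + 15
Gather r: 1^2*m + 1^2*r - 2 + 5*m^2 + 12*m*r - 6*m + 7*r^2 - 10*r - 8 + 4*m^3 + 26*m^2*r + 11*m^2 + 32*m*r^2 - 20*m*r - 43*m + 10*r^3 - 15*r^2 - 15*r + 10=4*m^3 + 16*m^2 - 48*m + 10*r^3 + r^2*(32*m - 8) + r*(26*m^2 - 8*m - 24)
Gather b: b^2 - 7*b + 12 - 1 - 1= b^2 - 7*b + 10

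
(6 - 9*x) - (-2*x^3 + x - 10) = 2*x^3 - 10*x + 16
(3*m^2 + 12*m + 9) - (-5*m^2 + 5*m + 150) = 8*m^2 + 7*m - 141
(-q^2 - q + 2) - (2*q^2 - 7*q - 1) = -3*q^2 + 6*q + 3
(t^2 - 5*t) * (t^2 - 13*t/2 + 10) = t^4 - 23*t^3/2 + 85*t^2/2 - 50*t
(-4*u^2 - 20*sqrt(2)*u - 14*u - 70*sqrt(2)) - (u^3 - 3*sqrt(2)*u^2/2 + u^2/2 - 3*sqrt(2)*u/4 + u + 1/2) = -u^3 - 9*u^2/2 + 3*sqrt(2)*u^2/2 - 77*sqrt(2)*u/4 - 15*u - 70*sqrt(2) - 1/2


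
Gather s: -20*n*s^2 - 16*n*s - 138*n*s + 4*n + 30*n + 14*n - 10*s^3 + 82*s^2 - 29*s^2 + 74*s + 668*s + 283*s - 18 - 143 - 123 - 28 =48*n - 10*s^3 + s^2*(53 - 20*n) + s*(1025 - 154*n) - 312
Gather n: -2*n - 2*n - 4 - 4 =-4*n - 8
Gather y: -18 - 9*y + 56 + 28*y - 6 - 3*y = 16*y + 32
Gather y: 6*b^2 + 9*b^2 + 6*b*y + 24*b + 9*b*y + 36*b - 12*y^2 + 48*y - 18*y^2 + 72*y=15*b^2 + 60*b - 30*y^2 + y*(15*b + 120)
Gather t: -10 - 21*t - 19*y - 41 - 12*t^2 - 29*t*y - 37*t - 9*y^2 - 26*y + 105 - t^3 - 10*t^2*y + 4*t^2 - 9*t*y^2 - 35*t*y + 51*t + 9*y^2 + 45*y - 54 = -t^3 + t^2*(-10*y - 8) + t*(-9*y^2 - 64*y - 7)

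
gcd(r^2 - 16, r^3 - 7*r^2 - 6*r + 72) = r - 4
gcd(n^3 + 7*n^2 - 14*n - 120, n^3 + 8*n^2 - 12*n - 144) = n^2 + 2*n - 24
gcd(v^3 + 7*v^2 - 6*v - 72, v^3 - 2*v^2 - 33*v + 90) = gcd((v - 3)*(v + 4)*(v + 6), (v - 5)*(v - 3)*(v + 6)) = v^2 + 3*v - 18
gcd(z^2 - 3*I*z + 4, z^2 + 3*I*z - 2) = z + I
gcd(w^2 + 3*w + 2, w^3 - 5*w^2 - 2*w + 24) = w + 2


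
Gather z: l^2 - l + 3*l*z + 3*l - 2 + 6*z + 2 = l^2 + 2*l + z*(3*l + 6)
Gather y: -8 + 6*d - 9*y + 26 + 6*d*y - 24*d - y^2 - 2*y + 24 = -18*d - y^2 + y*(6*d - 11) + 42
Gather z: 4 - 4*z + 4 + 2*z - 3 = 5 - 2*z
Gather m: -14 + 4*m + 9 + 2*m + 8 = 6*m + 3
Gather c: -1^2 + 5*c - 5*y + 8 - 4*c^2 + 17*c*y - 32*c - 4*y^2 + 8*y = -4*c^2 + c*(17*y - 27) - 4*y^2 + 3*y + 7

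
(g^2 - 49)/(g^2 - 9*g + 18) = (g^2 - 49)/(g^2 - 9*g + 18)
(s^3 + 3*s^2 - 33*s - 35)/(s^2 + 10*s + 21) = (s^2 - 4*s - 5)/(s + 3)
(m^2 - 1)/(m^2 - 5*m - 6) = (m - 1)/(m - 6)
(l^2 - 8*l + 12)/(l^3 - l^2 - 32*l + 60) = (l - 6)/(l^2 + l - 30)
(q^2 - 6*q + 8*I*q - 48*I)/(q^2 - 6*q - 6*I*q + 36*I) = (q + 8*I)/(q - 6*I)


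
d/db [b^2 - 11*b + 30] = 2*b - 11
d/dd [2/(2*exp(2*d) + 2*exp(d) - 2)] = (-2*exp(d) - 1)*exp(d)/(exp(2*d) + exp(d) - 1)^2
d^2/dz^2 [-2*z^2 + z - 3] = -4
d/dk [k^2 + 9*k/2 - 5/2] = 2*k + 9/2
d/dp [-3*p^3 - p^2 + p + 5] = -9*p^2 - 2*p + 1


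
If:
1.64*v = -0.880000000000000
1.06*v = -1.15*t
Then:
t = 0.49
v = -0.54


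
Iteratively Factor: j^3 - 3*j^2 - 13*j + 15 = (j - 5)*(j^2 + 2*j - 3) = (j - 5)*(j - 1)*(j + 3)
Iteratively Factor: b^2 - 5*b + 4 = (b - 4)*(b - 1)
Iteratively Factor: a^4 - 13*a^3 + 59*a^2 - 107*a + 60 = (a - 3)*(a^3 - 10*a^2 + 29*a - 20) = (a - 3)*(a - 1)*(a^2 - 9*a + 20) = (a - 4)*(a - 3)*(a - 1)*(a - 5)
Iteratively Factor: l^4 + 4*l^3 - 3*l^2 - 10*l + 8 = (l - 1)*(l^3 + 5*l^2 + 2*l - 8) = (l - 1)^2*(l^2 + 6*l + 8) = (l - 1)^2*(l + 4)*(l + 2)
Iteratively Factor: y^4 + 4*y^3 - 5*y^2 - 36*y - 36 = (y - 3)*(y^3 + 7*y^2 + 16*y + 12) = (y - 3)*(y + 3)*(y^2 + 4*y + 4) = (y - 3)*(y + 2)*(y + 3)*(y + 2)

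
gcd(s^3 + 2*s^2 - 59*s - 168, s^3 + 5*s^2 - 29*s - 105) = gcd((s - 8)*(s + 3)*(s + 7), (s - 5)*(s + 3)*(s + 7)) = s^2 + 10*s + 21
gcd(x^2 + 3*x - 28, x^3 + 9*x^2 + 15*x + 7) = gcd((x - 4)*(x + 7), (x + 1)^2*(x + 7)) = x + 7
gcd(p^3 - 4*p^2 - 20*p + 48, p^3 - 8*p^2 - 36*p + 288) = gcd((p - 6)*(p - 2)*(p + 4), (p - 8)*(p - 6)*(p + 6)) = p - 6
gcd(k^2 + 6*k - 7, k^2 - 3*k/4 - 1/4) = k - 1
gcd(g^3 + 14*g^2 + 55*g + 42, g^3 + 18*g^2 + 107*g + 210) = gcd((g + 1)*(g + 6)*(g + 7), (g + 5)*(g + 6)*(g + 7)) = g^2 + 13*g + 42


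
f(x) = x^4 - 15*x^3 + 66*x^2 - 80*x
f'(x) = 4*x^3 - 45*x^2 + 132*x - 80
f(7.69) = -36.49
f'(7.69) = 92.98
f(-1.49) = 320.27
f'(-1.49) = -389.82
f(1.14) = -25.96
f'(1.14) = 17.92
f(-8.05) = 16945.23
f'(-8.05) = -6145.35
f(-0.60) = 75.13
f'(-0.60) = -176.26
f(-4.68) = 3837.22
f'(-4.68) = -2093.38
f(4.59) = 16.62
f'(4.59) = -35.37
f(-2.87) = 1195.68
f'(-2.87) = -924.06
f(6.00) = -48.00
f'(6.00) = -44.00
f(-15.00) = 117300.00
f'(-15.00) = -25685.00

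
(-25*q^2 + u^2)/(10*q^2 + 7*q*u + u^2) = (-5*q + u)/(2*q + u)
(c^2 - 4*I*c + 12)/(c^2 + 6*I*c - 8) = (c - 6*I)/(c + 4*I)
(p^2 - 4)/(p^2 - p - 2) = (p + 2)/(p + 1)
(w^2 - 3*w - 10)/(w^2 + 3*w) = (w^2 - 3*w - 10)/(w*(w + 3))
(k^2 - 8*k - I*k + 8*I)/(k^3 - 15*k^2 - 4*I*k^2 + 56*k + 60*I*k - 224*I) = (k - I)/(k^2 - k*(7 + 4*I) + 28*I)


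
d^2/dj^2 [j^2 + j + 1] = 2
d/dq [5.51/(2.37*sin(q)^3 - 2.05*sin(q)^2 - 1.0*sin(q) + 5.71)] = (-39.1761*sin(q)^2 + 22.591*sin(q) + 5.51)*cos(q)/(2.37*sin(q)^3 - 2.05*sin(q)^2 - 1.0*sin(q) + 5.71)^2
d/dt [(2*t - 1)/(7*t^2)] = 2*(1 - t)/(7*t^3)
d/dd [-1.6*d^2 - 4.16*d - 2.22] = -3.2*d - 4.16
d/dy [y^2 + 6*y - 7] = 2*y + 6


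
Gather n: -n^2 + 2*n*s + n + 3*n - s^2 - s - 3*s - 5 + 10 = -n^2 + n*(2*s + 4) - s^2 - 4*s + 5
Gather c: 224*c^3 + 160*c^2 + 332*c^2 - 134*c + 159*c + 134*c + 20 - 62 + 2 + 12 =224*c^3 + 492*c^2 + 159*c - 28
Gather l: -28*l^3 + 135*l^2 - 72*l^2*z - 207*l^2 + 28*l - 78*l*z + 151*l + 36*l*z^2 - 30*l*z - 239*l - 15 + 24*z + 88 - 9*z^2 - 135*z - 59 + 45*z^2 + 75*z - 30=-28*l^3 + l^2*(-72*z - 72) + l*(36*z^2 - 108*z - 60) + 36*z^2 - 36*z - 16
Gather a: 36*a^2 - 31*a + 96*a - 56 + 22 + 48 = 36*a^2 + 65*a + 14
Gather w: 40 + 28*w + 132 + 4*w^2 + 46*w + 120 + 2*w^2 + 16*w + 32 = 6*w^2 + 90*w + 324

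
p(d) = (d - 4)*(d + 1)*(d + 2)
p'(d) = (d - 4)*(d + 1) + (d - 4)*(d + 2) + (d + 1)*(d + 2)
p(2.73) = -22.41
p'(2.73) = 6.90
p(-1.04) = 0.19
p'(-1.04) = -4.68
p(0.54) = -13.53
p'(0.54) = -10.21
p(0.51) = -13.23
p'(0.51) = -10.24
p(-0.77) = -1.35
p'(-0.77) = -6.68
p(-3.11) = -16.65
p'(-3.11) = 25.24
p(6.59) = 168.86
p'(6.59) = 107.10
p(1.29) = -20.42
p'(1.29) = -7.59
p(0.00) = -8.00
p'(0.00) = -10.00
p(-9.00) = -728.00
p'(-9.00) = 251.00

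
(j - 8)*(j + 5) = j^2 - 3*j - 40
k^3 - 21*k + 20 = (k - 4)*(k - 1)*(k + 5)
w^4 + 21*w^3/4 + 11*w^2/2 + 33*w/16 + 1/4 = (w + 1/4)*(w + 1/2)^2*(w + 4)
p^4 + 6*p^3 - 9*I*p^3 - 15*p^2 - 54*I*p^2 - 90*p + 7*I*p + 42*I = (p + 6)*(p - 7*I)*(p - I)^2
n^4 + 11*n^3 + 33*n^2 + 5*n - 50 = (n - 1)*(n + 2)*(n + 5)^2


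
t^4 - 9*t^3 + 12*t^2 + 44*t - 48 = (t - 6)*(t - 4)*(t - 1)*(t + 2)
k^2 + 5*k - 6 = (k - 1)*(k + 6)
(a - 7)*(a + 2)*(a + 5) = a^3 - 39*a - 70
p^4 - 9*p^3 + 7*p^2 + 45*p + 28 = (p - 7)*(p - 4)*(p + 1)^2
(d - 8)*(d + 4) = d^2 - 4*d - 32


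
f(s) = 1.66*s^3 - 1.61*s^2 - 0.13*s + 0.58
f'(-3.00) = 54.35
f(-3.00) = -58.34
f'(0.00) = -0.13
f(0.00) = 0.58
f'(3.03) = 35.83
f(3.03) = 31.58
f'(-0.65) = 4.07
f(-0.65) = -0.47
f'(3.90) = 63.06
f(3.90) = 74.05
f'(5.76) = 146.55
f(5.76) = 263.65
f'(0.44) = -0.58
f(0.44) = 0.35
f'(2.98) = 34.50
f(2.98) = 29.82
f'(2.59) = 24.94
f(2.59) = 18.28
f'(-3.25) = 62.94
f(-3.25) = -72.99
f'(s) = 4.98*s^2 - 3.22*s - 0.13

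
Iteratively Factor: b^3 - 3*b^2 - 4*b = (b + 1)*(b^2 - 4*b) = b*(b + 1)*(b - 4)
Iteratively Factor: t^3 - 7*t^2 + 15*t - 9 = (t - 3)*(t^2 - 4*t + 3) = (t - 3)*(t - 1)*(t - 3)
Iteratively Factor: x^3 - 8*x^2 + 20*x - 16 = (x - 4)*(x^2 - 4*x + 4) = (x - 4)*(x - 2)*(x - 2)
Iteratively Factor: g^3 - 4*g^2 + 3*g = (g - 3)*(g^2 - g) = g*(g - 3)*(g - 1)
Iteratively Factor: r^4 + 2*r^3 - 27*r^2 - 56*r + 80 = (r + 4)*(r^3 - 2*r^2 - 19*r + 20) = (r - 1)*(r + 4)*(r^2 - r - 20) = (r - 1)*(r + 4)^2*(r - 5)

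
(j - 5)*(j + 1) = j^2 - 4*j - 5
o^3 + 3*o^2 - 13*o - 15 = (o - 3)*(o + 1)*(o + 5)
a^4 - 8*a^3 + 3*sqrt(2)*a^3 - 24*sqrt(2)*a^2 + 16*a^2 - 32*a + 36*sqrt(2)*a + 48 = (a - 6)*(a - 2)*(a + sqrt(2))*(a + 2*sqrt(2))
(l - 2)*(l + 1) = l^2 - l - 2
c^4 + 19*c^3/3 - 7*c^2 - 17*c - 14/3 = (c - 2)*(c + 1/3)*(c + 1)*(c + 7)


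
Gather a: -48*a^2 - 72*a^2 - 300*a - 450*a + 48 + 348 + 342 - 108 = -120*a^2 - 750*a + 630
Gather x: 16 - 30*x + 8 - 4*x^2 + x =-4*x^2 - 29*x + 24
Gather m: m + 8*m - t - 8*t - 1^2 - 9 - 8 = 9*m - 9*t - 18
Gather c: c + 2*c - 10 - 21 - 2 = 3*c - 33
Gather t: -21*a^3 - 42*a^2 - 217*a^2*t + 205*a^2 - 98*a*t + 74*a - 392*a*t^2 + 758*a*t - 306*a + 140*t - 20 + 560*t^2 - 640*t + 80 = -21*a^3 + 163*a^2 - 232*a + t^2*(560 - 392*a) + t*(-217*a^2 + 660*a - 500) + 60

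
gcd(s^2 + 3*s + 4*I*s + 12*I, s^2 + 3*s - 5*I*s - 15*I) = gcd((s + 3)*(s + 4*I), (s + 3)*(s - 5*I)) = s + 3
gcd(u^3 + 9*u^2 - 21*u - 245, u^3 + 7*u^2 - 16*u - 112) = u + 7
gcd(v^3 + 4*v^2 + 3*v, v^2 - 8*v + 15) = 1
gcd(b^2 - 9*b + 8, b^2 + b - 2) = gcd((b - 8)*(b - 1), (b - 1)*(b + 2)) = b - 1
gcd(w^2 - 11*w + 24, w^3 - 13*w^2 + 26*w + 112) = w - 8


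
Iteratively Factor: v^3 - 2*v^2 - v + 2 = (v + 1)*(v^2 - 3*v + 2) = (v - 1)*(v + 1)*(v - 2)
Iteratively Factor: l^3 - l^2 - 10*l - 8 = (l + 2)*(l^2 - 3*l - 4) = (l + 1)*(l + 2)*(l - 4)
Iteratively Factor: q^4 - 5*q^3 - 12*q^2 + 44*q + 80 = (q - 4)*(q^3 - q^2 - 16*q - 20) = (q - 4)*(q + 2)*(q^2 - 3*q - 10) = (q - 4)*(q + 2)^2*(q - 5)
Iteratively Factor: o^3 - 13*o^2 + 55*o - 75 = (o - 5)*(o^2 - 8*o + 15) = (o - 5)*(o - 3)*(o - 5)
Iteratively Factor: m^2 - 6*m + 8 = (m - 4)*(m - 2)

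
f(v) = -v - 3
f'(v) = -1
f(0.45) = -3.45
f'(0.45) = -1.00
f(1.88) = -4.88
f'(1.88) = -1.00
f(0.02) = -3.02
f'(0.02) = -1.00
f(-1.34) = -1.66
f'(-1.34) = -1.00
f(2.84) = -5.84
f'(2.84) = -1.00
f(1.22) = -4.22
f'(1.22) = -1.00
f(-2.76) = -0.24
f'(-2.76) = -1.00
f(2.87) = -5.87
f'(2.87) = -1.00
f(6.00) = -9.00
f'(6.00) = -1.00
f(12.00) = -15.00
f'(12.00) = -1.00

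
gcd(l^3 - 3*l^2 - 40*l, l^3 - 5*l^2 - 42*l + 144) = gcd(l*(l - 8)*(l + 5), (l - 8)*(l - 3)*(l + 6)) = l - 8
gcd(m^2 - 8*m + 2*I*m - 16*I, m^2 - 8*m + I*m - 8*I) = m - 8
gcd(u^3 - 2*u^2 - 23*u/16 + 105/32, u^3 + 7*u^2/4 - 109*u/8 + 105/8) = u^2 - 13*u/4 + 21/8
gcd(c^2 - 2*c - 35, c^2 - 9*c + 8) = 1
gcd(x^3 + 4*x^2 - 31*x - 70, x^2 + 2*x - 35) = x^2 + 2*x - 35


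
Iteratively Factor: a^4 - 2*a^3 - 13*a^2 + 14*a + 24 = (a - 2)*(a^3 - 13*a - 12) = (a - 4)*(a - 2)*(a^2 + 4*a + 3) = (a - 4)*(a - 2)*(a + 1)*(a + 3)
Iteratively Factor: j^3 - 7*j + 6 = (j - 2)*(j^2 + 2*j - 3) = (j - 2)*(j + 3)*(j - 1)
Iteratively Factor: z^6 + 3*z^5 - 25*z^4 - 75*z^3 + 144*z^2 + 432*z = (z + 3)*(z^5 - 25*z^3 + 144*z) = z*(z + 3)*(z^4 - 25*z^2 + 144) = z*(z + 3)^2*(z^3 - 3*z^2 - 16*z + 48) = z*(z - 3)*(z + 3)^2*(z^2 - 16) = z*(z - 4)*(z - 3)*(z + 3)^2*(z + 4)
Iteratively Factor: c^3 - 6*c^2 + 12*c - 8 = (c - 2)*(c^2 - 4*c + 4) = (c - 2)^2*(c - 2)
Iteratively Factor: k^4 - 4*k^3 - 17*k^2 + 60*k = (k - 3)*(k^3 - k^2 - 20*k) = (k - 3)*(k + 4)*(k^2 - 5*k) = (k - 5)*(k - 3)*(k + 4)*(k)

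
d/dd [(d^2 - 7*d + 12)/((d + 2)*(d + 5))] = 2*(7*d^2 - 2*d - 77)/(d^4 + 14*d^3 + 69*d^2 + 140*d + 100)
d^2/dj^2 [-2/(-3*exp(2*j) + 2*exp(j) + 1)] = 4*((1 - 6*exp(j))*(-3*exp(2*j) + 2*exp(j) + 1) - 4*(3*exp(j) - 1)^2*exp(j))*exp(j)/(-3*exp(2*j) + 2*exp(j) + 1)^3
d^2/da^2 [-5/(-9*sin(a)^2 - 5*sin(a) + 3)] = 5*(-324*sin(a)^4 - 135*sin(a)^3 + 353*sin(a)^2 + 255*sin(a) + 104)/(9*sin(a)^2 + 5*sin(a) - 3)^3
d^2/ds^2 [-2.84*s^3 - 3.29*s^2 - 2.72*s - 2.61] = -17.04*s - 6.58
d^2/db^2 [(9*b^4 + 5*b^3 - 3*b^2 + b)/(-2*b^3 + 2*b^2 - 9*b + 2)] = 2*(118*b^6 + 636*b^5 - 2565*b^4 + 1063*b^3 - 6*b^2 - 48*b - 6)/(8*b^9 - 24*b^8 + 132*b^7 - 248*b^6 + 642*b^5 - 726*b^4 + 969*b^3 - 510*b^2 + 108*b - 8)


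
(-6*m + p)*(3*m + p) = -18*m^2 - 3*m*p + p^2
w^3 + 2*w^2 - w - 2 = (w - 1)*(w + 1)*(w + 2)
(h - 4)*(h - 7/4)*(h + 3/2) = h^3 - 17*h^2/4 - 13*h/8 + 21/2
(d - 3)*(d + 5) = d^2 + 2*d - 15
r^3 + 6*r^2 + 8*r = r*(r + 2)*(r + 4)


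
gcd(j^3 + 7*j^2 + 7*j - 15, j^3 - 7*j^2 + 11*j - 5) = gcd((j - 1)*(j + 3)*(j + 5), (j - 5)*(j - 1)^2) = j - 1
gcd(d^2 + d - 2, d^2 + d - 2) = d^2 + d - 2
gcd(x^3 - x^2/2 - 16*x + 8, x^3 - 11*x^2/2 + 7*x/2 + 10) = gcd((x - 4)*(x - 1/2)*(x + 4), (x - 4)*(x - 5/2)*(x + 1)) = x - 4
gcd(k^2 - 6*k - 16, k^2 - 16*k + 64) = k - 8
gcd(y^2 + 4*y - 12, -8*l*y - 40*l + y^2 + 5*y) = 1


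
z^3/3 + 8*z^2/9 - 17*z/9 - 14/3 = (z/3 + 1)*(z - 7/3)*(z + 2)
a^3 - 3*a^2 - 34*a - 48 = (a - 8)*(a + 2)*(a + 3)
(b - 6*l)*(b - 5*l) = b^2 - 11*b*l + 30*l^2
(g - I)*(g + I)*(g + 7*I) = g^3 + 7*I*g^2 + g + 7*I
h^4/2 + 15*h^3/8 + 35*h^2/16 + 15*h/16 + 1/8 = (h/2 + 1)*(h + 1/4)*(h + 1/2)*(h + 1)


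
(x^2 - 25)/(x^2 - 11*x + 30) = (x + 5)/(x - 6)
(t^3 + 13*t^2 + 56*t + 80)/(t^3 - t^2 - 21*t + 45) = (t^2 + 8*t + 16)/(t^2 - 6*t + 9)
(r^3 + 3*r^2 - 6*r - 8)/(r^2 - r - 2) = r + 4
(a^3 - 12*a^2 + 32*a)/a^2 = a - 12 + 32/a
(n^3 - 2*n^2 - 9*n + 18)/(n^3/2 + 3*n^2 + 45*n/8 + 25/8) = 8*(n^3 - 2*n^2 - 9*n + 18)/(4*n^3 + 24*n^2 + 45*n + 25)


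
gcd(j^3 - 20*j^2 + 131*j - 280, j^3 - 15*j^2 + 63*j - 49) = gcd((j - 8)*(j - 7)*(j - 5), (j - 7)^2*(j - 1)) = j - 7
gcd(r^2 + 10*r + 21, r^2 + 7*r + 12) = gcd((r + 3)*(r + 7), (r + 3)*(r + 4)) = r + 3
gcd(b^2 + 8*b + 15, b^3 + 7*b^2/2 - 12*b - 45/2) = b + 5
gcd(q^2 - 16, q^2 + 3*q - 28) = q - 4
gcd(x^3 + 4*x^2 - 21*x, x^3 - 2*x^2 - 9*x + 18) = x - 3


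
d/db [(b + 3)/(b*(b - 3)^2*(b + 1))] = (-3*b^3 - 11*b^2 + 9*b + 9)/(b^2*(b^5 - 7*b^4 + 10*b^3 + 18*b^2 - 27*b - 27))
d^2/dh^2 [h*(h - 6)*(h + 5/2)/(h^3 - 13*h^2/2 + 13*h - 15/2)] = 6*(8*h^6 - 224*h^5 + 1264*h^4 - 2128*h^3 - 1215*h^2 + 6300*h - 4425)/(8*h^9 - 156*h^8 + 1326*h^7 - 6433*h^6 + 19578*h^5 - 38649*h^4 + 49346*h^3 - 39195*h^2 + 17550*h - 3375)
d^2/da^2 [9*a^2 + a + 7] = 18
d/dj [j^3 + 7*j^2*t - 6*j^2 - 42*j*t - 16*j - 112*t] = 3*j^2 + 14*j*t - 12*j - 42*t - 16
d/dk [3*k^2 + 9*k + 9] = 6*k + 9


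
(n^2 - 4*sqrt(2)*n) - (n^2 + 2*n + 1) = -4*sqrt(2)*n - 2*n - 1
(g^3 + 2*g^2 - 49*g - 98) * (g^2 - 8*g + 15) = g^5 - 6*g^4 - 50*g^3 + 324*g^2 + 49*g - 1470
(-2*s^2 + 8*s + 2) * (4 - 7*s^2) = 14*s^4 - 56*s^3 - 22*s^2 + 32*s + 8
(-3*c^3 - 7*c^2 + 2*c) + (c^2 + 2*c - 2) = -3*c^3 - 6*c^2 + 4*c - 2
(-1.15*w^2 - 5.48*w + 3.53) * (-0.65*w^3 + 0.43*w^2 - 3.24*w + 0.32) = 0.7475*w^5 + 3.0675*w^4 - 0.9249*w^3 + 18.9051*w^2 - 13.1908*w + 1.1296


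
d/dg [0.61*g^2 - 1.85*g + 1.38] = 1.22*g - 1.85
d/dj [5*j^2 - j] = 10*j - 1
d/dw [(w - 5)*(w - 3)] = 2*w - 8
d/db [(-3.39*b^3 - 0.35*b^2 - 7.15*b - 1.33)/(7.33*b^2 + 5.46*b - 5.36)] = (-24.8487*b^4 - 37.0188*b^3 + 105.0097*b^2 + 23.2498*b + 45.5858)/(53.7289*b^4 + 80.0436*b^3 - 48.766*b^2 - 58.5312*b + 28.7296)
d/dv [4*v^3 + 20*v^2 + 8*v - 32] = 12*v^2 + 40*v + 8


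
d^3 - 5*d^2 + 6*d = d*(d - 3)*(d - 2)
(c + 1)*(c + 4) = c^2 + 5*c + 4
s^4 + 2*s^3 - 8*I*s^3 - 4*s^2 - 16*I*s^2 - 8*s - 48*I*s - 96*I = (s + 2)*(s - 6*I)*(s - 4*I)*(s + 2*I)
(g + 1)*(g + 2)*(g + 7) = g^3 + 10*g^2 + 23*g + 14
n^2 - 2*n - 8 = (n - 4)*(n + 2)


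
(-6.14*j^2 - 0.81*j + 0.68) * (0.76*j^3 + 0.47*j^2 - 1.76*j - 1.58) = -4.6664*j^5 - 3.5014*j^4 + 10.9425*j^3 + 11.4464*j^2 + 0.083*j - 1.0744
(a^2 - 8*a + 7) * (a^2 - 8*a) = a^4 - 16*a^3 + 71*a^2 - 56*a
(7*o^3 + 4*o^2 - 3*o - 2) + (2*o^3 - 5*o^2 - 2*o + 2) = 9*o^3 - o^2 - 5*o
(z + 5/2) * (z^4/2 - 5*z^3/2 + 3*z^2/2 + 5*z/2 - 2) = z^5/2 - 5*z^4/4 - 19*z^3/4 + 25*z^2/4 + 17*z/4 - 5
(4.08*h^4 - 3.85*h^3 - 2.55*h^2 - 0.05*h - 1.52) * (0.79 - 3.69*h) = -15.0552*h^5 + 17.4297*h^4 + 6.368*h^3 - 1.83*h^2 + 5.5693*h - 1.2008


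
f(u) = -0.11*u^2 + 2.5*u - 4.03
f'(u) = 2.5 - 0.22*u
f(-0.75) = -5.97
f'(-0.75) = 2.66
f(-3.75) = -14.95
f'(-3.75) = 3.32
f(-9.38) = -37.16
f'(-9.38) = 4.56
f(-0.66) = -5.73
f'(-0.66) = 2.65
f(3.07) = 2.61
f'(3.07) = 1.82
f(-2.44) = -10.78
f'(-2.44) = 3.04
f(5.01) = 5.73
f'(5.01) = 1.40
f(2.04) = 0.61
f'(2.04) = 2.05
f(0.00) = -4.03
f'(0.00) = 2.50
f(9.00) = 9.56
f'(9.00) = 0.52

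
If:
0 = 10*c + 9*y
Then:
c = -9*y/10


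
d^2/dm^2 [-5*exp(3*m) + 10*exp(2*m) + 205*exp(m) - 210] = (-45*exp(2*m) + 40*exp(m) + 205)*exp(m)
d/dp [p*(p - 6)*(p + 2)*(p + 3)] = 4*p^3 - 3*p^2 - 48*p - 36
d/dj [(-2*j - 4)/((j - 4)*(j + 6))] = 2*(j^2 + 4*j + 28)/(j^4 + 4*j^3 - 44*j^2 - 96*j + 576)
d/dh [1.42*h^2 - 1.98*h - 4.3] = 2.84*h - 1.98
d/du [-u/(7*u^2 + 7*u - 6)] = (7*u^2 + 6)/(49*u^4 + 98*u^3 - 35*u^2 - 84*u + 36)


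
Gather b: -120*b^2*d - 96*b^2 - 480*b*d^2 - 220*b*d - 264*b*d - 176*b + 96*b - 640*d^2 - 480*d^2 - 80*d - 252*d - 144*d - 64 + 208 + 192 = b^2*(-120*d - 96) + b*(-480*d^2 - 484*d - 80) - 1120*d^2 - 476*d + 336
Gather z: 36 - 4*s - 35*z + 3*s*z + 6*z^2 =-4*s + 6*z^2 + z*(3*s - 35) + 36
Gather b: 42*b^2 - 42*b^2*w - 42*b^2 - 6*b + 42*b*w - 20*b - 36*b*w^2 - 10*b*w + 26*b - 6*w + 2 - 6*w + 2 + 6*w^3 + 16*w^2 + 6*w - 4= -42*b^2*w + b*(-36*w^2 + 32*w) + 6*w^3 + 16*w^2 - 6*w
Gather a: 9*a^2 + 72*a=9*a^2 + 72*a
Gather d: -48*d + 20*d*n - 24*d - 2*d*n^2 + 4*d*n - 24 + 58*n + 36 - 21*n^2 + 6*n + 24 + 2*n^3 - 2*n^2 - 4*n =d*(-2*n^2 + 24*n - 72) + 2*n^3 - 23*n^2 + 60*n + 36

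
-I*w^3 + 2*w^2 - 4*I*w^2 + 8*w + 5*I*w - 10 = (w + 5)*(w + 2*I)*(-I*w + I)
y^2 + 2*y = y*(y + 2)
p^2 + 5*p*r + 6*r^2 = (p + 2*r)*(p + 3*r)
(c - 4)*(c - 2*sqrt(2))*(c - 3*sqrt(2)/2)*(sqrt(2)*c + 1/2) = sqrt(2)*c^4 - 13*c^3/2 - 4*sqrt(2)*c^3 + 17*sqrt(2)*c^2/4 + 26*c^2 - 17*sqrt(2)*c + 3*c - 12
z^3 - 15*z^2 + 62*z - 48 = (z - 8)*(z - 6)*(z - 1)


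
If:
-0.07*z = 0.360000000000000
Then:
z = -5.14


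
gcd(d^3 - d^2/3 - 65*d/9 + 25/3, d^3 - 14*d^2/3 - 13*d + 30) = d^2 + 4*d/3 - 5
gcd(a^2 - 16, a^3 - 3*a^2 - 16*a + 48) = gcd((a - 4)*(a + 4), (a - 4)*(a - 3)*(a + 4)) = a^2 - 16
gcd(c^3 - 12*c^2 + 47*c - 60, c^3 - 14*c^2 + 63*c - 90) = c^2 - 8*c + 15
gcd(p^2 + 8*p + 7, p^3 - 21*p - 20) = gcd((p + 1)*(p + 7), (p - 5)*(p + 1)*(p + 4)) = p + 1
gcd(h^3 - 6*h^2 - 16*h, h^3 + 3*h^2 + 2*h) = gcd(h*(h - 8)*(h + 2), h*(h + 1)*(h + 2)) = h^2 + 2*h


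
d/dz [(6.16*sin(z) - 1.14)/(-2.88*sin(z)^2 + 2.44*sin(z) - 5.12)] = (17.7408*sin(z)^2 - 6.5664*sin(z) - 28.7576)*cos(z)/(8.2944*sin(z)^4 - 14.0544*sin(z)^3 + 35.4448*sin(z)^2 - 24.9856*sin(z) + 26.2144)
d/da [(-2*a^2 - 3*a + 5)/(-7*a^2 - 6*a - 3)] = (-9*a^2 + 82*a + 39)/(49*a^4 + 84*a^3 + 78*a^2 + 36*a + 9)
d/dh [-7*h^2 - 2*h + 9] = -14*h - 2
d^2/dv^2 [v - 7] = 0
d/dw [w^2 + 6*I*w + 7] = 2*w + 6*I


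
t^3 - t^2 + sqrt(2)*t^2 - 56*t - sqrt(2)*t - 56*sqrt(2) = (t - 8)*(t + 7)*(t + sqrt(2))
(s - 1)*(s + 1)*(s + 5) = s^3 + 5*s^2 - s - 5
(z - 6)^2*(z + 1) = z^3 - 11*z^2 + 24*z + 36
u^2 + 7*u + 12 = (u + 3)*(u + 4)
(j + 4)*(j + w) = j^2 + j*w + 4*j + 4*w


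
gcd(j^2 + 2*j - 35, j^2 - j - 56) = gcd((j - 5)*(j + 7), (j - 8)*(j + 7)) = j + 7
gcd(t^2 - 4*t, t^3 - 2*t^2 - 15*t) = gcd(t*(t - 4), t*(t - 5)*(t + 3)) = t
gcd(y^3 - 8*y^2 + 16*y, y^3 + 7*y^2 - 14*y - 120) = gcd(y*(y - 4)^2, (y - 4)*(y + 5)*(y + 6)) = y - 4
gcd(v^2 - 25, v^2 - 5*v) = v - 5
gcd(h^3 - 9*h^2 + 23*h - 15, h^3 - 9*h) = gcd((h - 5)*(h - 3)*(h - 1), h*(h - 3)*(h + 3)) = h - 3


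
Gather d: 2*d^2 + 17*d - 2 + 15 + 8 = 2*d^2 + 17*d + 21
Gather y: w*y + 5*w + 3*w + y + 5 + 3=8*w + y*(w + 1) + 8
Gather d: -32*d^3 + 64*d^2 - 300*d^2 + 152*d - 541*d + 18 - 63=-32*d^3 - 236*d^2 - 389*d - 45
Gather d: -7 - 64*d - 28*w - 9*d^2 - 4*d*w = -9*d^2 + d*(-4*w - 64) - 28*w - 7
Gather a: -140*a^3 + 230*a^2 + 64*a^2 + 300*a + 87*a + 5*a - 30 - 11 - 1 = -140*a^3 + 294*a^2 + 392*a - 42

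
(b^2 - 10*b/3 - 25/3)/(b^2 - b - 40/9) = 3*(b - 5)/(3*b - 8)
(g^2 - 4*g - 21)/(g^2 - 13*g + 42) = (g + 3)/(g - 6)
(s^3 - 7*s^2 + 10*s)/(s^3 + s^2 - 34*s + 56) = s*(s - 5)/(s^2 + 3*s - 28)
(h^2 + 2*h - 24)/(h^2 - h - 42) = (h - 4)/(h - 7)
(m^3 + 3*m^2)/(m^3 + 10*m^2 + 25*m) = m*(m + 3)/(m^2 + 10*m + 25)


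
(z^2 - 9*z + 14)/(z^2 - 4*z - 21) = (z - 2)/(z + 3)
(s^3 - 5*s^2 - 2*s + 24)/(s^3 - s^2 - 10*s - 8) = (s - 3)/(s + 1)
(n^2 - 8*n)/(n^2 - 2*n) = (n - 8)/(n - 2)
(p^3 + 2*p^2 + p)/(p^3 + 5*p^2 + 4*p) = (p + 1)/(p + 4)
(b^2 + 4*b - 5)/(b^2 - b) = (b + 5)/b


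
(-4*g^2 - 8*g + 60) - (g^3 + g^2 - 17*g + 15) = -g^3 - 5*g^2 + 9*g + 45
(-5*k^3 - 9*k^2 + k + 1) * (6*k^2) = -30*k^5 - 54*k^4 + 6*k^3 + 6*k^2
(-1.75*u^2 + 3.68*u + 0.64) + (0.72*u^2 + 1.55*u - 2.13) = -1.03*u^2 + 5.23*u - 1.49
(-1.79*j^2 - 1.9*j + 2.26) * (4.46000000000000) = -7.9834*j^2 - 8.474*j + 10.0796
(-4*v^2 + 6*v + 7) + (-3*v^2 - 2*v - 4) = -7*v^2 + 4*v + 3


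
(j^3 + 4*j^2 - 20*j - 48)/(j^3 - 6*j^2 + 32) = (j + 6)/(j - 4)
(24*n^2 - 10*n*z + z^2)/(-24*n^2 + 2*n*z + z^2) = (-6*n + z)/(6*n + z)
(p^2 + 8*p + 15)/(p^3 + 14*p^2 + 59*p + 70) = (p + 3)/(p^2 + 9*p + 14)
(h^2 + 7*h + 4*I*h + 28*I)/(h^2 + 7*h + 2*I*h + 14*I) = (h + 4*I)/(h + 2*I)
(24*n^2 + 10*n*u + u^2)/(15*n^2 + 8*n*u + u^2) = (24*n^2 + 10*n*u + u^2)/(15*n^2 + 8*n*u + u^2)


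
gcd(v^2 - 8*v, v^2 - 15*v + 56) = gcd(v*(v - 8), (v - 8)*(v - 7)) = v - 8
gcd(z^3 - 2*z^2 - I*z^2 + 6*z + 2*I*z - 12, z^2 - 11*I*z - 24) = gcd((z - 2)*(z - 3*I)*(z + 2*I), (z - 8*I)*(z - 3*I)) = z - 3*I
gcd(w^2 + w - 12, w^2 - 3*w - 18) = 1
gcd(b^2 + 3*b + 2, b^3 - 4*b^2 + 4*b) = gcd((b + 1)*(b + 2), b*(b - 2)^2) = 1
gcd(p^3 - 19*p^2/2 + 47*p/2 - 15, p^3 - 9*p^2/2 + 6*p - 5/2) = p^2 - 7*p/2 + 5/2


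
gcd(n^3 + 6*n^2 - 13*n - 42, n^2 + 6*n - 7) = n + 7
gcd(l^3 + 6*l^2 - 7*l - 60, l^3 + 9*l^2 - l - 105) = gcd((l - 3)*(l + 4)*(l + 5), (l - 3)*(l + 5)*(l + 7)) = l^2 + 2*l - 15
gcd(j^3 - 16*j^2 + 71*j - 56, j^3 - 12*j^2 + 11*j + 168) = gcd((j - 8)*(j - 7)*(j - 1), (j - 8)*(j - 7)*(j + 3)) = j^2 - 15*j + 56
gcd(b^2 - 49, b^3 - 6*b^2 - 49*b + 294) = b^2 - 49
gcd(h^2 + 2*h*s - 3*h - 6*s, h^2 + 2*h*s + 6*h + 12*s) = h + 2*s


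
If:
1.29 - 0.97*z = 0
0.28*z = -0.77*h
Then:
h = -0.48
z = 1.33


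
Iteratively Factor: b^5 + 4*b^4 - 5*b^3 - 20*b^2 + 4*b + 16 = (b - 2)*(b^4 + 6*b^3 + 7*b^2 - 6*b - 8) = (b - 2)*(b - 1)*(b^3 + 7*b^2 + 14*b + 8) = (b - 2)*(b - 1)*(b + 4)*(b^2 + 3*b + 2) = (b - 2)*(b - 1)*(b + 2)*(b + 4)*(b + 1)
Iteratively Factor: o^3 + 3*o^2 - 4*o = (o)*(o^2 + 3*o - 4) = o*(o - 1)*(o + 4)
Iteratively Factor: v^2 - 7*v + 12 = (v - 4)*(v - 3)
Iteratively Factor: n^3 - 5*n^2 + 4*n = (n - 1)*(n^2 - 4*n) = (n - 4)*(n - 1)*(n)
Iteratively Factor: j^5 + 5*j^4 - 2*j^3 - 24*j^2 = (j)*(j^4 + 5*j^3 - 2*j^2 - 24*j) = j*(j + 4)*(j^3 + j^2 - 6*j) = j*(j + 3)*(j + 4)*(j^2 - 2*j) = j^2*(j + 3)*(j + 4)*(j - 2)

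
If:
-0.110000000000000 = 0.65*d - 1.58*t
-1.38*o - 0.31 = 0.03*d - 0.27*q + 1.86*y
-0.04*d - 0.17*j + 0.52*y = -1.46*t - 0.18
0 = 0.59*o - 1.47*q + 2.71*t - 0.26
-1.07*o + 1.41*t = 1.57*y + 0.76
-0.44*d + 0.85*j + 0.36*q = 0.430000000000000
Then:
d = 0.89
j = 0.38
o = 1.87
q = 1.37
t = 0.43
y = -1.37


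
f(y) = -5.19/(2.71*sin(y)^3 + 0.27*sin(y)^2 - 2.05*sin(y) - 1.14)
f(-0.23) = 7.51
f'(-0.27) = -20.66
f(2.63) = 2.95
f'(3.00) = 4.64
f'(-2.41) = -22.42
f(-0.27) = 8.30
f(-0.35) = 10.09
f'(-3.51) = 1.32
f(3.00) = 3.66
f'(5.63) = 15.87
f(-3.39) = 3.27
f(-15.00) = 11.85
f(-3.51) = 3.02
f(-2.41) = 11.33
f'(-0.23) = -18.54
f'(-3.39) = 2.85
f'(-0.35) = -23.55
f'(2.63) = -0.24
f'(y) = -5.19*(-8.13*sin(y)^2*cos(y) - 0.54*sin(y)*cos(y) + 2.05*cos(y))/(2.71*sin(y)^3 + 0.27*sin(y)^2 - 2.05*sin(y) - 1.14)^2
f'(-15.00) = -21.31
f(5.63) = 12.89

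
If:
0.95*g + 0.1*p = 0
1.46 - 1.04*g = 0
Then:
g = 1.40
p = -13.34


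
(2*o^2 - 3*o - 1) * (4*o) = 8*o^3 - 12*o^2 - 4*o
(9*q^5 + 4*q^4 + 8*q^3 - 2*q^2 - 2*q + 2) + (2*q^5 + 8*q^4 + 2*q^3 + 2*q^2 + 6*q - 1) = 11*q^5 + 12*q^4 + 10*q^3 + 4*q + 1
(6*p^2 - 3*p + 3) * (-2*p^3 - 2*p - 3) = -12*p^5 + 6*p^4 - 18*p^3 - 12*p^2 + 3*p - 9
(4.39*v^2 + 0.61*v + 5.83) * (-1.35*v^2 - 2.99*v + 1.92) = -5.9265*v^4 - 13.9496*v^3 - 1.2656*v^2 - 16.2605*v + 11.1936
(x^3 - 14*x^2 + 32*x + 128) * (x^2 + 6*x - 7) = x^5 - 8*x^4 - 59*x^3 + 418*x^2 + 544*x - 896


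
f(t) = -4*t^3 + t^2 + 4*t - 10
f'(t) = -12*t^2 + 2*t + 4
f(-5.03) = 504.24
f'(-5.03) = -309.67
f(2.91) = -88.46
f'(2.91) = -91.80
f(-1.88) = 12.59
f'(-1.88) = -42.17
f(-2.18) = 27.47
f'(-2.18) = -57.39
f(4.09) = -250.58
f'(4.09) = -188.56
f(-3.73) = 196.57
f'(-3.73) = -170.41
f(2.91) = -88.46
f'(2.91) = -91.80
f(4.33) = -298.66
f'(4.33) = -212.33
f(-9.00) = 2951.00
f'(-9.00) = -986.00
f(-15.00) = 13655.00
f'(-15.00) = -2726.00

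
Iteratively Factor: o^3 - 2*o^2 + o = (o)*(o^2 - 2*o + 1) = o*(o - 1)*(o - 1)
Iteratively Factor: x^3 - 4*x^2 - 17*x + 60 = (x + 4)*(x^2 - 8*x + 15) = (x - 5)*(x + 4)*(x - 3)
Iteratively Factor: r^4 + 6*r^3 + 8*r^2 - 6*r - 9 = (r - 1)*(r^3 + 7*r^2 + 15*r + 9) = (r - 1)*(r + 1)*(r^2 + 6*r + 9) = (r - 1)*(r + 1)*(r + 3)*(r + 3)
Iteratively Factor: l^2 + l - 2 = (l - 1)*(l + 2)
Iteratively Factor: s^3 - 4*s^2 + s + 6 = (s - 2)*(s^2 - 2*s - 3) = (s - 2)*(s + 1)*(s - 3)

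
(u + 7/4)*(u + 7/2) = u^2 + 21*u/4 + 49/8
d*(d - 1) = d^2 - d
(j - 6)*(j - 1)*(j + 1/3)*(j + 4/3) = j^4 - 16*j^3/3 - 47*j^2/9 + 62*j/9 + 8/3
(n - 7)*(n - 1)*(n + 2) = n^3 - 6*n^2 - 9*n + 14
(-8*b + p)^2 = 64*b^2 - 16*b*p + p^2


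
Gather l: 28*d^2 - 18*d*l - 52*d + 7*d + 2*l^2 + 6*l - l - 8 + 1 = 28*d^2 - 45*d + 2*l^2 + l*(5 - 18*d) - 7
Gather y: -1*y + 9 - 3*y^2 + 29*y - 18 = -3*y^2 + 28*y - 9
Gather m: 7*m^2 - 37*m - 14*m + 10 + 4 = 7*m^2 - 51*m + 14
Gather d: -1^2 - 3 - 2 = -6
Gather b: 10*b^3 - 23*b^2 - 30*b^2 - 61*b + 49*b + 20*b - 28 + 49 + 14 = 10*b^3 - 53*b^2 + 8*b + 35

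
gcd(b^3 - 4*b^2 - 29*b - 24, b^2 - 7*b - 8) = b^2 - 7*b - 8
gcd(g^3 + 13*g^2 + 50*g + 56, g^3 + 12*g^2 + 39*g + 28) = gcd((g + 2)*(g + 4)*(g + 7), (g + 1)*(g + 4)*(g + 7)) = g^2 + 11*g + 28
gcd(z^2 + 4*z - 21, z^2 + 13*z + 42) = z + 7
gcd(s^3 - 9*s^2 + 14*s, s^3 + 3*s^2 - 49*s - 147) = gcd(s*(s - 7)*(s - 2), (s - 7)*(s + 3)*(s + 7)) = s - 7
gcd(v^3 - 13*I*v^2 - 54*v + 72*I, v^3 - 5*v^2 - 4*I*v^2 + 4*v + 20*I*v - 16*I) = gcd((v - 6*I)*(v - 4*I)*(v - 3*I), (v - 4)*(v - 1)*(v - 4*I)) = v - 4*I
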